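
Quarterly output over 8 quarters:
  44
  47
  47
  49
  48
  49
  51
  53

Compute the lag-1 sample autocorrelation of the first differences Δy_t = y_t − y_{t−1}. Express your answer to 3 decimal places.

First differences Δy: 3, 0, 2, -1, 1, 2, 2
Mean of differences = 1.2857
Numerator Σ(Δy_t−Δȳ)(Δy_{t+1}−Δȳ) = -3.7959
Denominator Σ(Δy_t−Δȳ)² = 11.4286
r_1(Δy) = -3.7959 / 11.4286 = -0.332

-0.332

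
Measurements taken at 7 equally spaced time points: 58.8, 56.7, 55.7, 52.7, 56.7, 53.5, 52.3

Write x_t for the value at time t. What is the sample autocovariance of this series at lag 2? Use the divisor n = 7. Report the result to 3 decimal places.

-0.186

Mean x̄ = (58.8 + 56.7 + 55.7 + 52.7 + 56.7 + 53.5 + 52.3)/7 = 55.2000
Deviations: 3.6000, 1.5000, 0.5000, -2.5000, 1.5000, -1.7000, -2.9000
Σ_{t=1}^{5}(x_t−x̄)(x_{t+2}−x̄) = -1.3000
γ_2 = -1.3000 / 7 = -0.186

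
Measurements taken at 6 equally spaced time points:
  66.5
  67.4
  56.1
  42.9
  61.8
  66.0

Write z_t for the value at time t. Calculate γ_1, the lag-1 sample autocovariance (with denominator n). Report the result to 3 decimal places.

11.219

Mean z̄ = (66.5 + 67.4 + 56.1 + 42.9 + 61.8 + 66.0)/6 = 60.1167
Deviations: 6.3833, 7.2833, -4.0167, -17.2167, 1.6833, 5.8833
Σ_{t=1}^{5}(z_t−z̄)(z_{t+1}−z̄) = 67.3131
γ_1 = 67.3131 / 6 = 11.219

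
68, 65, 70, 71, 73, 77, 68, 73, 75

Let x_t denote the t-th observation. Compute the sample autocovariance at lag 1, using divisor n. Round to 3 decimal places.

Mean x̄ = (68 + 65 + 70 + 71 + 73 + 77 + 68 + 73 + 75)/9 = 71.1111
Σ_{t=1}^{8}(x_t−x̄)(x_{t+1}−x̄) = 19.9877
γ_1 = 19.9877 / 9 = 2.221

2.221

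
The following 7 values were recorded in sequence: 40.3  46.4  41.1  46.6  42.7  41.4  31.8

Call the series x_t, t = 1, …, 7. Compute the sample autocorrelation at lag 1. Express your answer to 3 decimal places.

Mean x̄ = (40.3 + 46.4 + 41.1 + 46.6 + 42.7 + 41.4 + 31.8)/7 = 41.4714
Deviations from mean: -1.1714, 4.9286, -0.3714, 5.1286, 1.2286, -0.0714, -9.6714
Numerator Σ_{t=1}^{6}(x_t−x̄)(x_{t+1}−x̄) = -2.6051
Denominator Σ(x_t−x̄)² = 147.1543
r_1 = -2.6051 / 147.1543 = -0.018

-0.018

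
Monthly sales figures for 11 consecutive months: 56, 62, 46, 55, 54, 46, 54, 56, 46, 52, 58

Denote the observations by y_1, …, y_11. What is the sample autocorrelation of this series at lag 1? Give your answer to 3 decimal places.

Mean ȳ = (56 + 62 + 46 + 55 + 54 + 46 + 54 + 56 + 46 + 52 + 58)/11 = 53.1818
Numerator Σ_{t=1}^{10}(y_t−ȳ)(y_{t+1}−ȳ) = -76.9421
Denominator Σ(y_t−ȳ)² = 277.6364
r_1 = -76.9421 / 277.6364 = -0.277

-0.277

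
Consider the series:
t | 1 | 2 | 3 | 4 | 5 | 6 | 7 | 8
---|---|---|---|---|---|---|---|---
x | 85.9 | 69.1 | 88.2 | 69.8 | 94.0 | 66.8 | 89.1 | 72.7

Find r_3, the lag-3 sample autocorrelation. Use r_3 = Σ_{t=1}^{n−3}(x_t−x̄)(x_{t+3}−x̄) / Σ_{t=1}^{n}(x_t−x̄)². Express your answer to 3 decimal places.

-0.621

Mean x̄ = (85.9 + 69.1 + 88.2 + 69.8 + 94.0 + 66.8 + 89.1 + 72.7)/8 = 79.4500
Deviations from mean: 6.4500, -10.3500, 8.7500, -9.6500, 14.5500, -12.6500, 9.6500, -6.7500
Σ(x_t−x̄)(x_{t+3}−x̄) = (-62.2425) + (-150.5925) + (-110.6875) + (-93.1225) + (-98.2125) = -514.8575
Denominator Σ(x_t−x̄)² = 828.8200
r_3 = -514.8575 / 828.8200 = -0.621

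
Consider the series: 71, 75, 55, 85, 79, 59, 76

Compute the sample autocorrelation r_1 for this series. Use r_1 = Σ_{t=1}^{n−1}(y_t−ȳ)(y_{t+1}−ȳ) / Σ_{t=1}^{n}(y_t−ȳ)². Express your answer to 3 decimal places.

Mean ȳ = (71 + 75 + 55 + 85 + 79 + 59 + 76)/7 = 71.4286
Deviations from mean: -0.4286, 3.5714, -16.4286, 13.5714, 7.5714, -12.4286, 4.5714
Σ(y_t−ȳ)(y_{t+1}−ȳ) = (-1.5306) + (-58.6735) + (-222.9592) + (102.7551) + (-94.1020) + (-56.8163) = -331.3265
Denominator Σ(y_t−ȳ)² = 699.7143
r_1 = -331.3265 / 699.7143 = -0.474

-0.474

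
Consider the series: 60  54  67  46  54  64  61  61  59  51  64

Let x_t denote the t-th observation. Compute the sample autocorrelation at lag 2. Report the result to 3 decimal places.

Mean x̄ = (60 + 54 + 67 + 46 + 54 + 64 + 61 + 61 + 59 + 51 + 64)/11 = 58.2727
Numerator Σ_{t=1}^{9}(x_t−x̄)(x_{t+2}−x̄) = -49.7851
Denominator Σ(x_t−x̄)² = 400.1818
r_2 = -49.7851 / 400.1818 = -0.124

-0.124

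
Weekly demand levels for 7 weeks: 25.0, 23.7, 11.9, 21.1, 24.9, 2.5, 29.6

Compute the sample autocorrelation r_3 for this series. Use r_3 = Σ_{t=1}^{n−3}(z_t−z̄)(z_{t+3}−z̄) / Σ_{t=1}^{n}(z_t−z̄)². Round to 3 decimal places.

Mean z̄ = (25.0 + 23.7 + 11.9 + 21.1 + 24.9 + 2.5 + 29.6)/7 = 19.8143
Deviations from mean: 5.1857, 3.8857, -7.9143, 1.2857, 5.0857, -17.3143, 9.7857
Σ(z_t−z̄)(z_{t+3}−z̄) = (6.6673) + (19.7616) + (137.0302) + (12.5816) = 176.0408
Denominator Σ(z_t−z̄)² = 527.6886
r_3 = 176.0408 / 527.6886 = 0.334

0.334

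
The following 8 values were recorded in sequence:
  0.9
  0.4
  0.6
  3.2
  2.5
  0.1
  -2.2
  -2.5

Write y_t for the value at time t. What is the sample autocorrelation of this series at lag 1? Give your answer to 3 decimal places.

0.510

Mean ȳ = (0.9 + 0.4 + 0.6 + 3.2 + 2.5 + 0.1 − 2.2 − 2.5)/8 = 0.3750
Σ(y_t−ȳ)(y_{t+1}−ȳ) = (0.0131) + (0.0056) + (0.6356) + (6.0031) + (-0.5844) + (0.7081) + (7.4031) = 14.1844
Denominator Σ(y_t−ȳ)² = 27.7950
r_1 = 14.1844 / 27.7950 = 0.510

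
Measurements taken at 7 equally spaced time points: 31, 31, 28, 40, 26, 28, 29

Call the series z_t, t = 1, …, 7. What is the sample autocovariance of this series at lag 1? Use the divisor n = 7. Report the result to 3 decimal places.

-7.496

Mean z̄ = (31 + 31 + 28 + 40 + 26 + 28 + 29)/7 = 30.4286
Σ_{t=1}^{6}(z_t−z̄)(z_{t+1}−z̄) = -52.4694
γ_1 = -52.4694 / 7 = -7.496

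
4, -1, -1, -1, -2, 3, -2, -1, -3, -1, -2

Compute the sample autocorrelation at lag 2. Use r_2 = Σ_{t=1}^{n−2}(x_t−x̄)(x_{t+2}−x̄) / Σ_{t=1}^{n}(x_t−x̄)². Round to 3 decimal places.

Mean x̄ = (4 − 1 − 1 − 1 − 2 + 3 − 2 − 1 − 3 − 1 − 2)/11 = -0.6364
Numerator Σ_{t=1}^{9}(x_t−x̄)(x_{t+2}−x̄) = 4.7355
Denominator Σ(x_t−x̄)² = 46.5455
r_2 = 4.7355 / 46.5455 = 0.102

0.102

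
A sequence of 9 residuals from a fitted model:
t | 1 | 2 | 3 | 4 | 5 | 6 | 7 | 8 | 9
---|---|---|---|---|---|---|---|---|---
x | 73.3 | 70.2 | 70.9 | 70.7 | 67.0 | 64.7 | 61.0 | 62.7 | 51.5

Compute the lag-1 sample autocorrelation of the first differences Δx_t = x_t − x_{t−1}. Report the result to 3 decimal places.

First differences Δx: -3.1, 0.7, -0.2, -3.7, -2.3, -3.7, 1.7, -11.2
Mean of differences = -2.7250
Numerator Σ(Δx_t−Δx̄)(Δx_{t+1}−Δx̄) = -37.7431
Denominator Σ(Δx_t−Δx̄)² = 111.7350
r_1(Δx) = -37.7431 / 111.7350 = -0.338

-0.338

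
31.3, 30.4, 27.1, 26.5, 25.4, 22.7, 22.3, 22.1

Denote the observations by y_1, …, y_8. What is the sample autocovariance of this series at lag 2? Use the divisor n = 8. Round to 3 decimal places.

2.594

Mean ȳ = (31.3 + 30.4 + 27.1 + 26.5 + 25.4 + 22.7 + 22.3 + 22.1)/8 = 25.9750
Σ_{t=1}^{6}(y_t−ȳ)(y_{t+2}−ȳ) = 20.7513
γ_2 = 20.7513 / 8 = 2.594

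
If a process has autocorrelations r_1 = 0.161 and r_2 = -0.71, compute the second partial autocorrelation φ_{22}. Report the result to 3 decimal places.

φ_{22} = (r_2 − r_1²) / (1 − r_1²)
r_1² = (0.161)² = 0.025921
Numerator = -0.71 − 0.0259 = -0.7359; denominator = 1 − 0.0259 = 0.9741
φ_{22} = -0.7359 / 0.9741 = -0.756

-0.756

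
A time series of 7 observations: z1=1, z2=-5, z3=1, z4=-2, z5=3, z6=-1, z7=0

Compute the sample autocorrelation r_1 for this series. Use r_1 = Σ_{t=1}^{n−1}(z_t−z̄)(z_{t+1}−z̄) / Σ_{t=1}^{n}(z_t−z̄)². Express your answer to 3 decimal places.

Mean z̄ = (1 − 5 + 1 − 2 + 3 − 1 + 0)/7 = -0.4286
Deviations from mean: 1.4286, -4.5714, 1.4286, -1.5714, 3.4286, -0.5714, 0.4286
Numerator Σ_{t=1}^{6}(z_t−z̄)(z_{t+1}−z̄) = -22.8980
Denominator Σ(z_t−z̄)² = 39.7143
r_1 = -22.8980 / 39.7143 = -0.577

-0.577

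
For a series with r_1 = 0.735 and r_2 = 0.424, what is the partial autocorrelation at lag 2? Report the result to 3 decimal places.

-0.253

φ_{22} = (r_2 − r_1²) / (1 − r_1²)
r_1² = (0.735)² = 0.540225
Numerator = 0.424 − 0.5402 = -0.1162; denominator = 1 − 0.5402 = 0.4598
φ_{22} = -0.1162 / 0.4598 = -0.253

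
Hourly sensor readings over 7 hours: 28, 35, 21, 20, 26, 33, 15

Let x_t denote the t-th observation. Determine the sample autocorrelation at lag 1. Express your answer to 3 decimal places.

Mean x̄ = (28 + 35 + 21 + 20 + 26 + 33 + 15)/7 = 25.4286
Deviations from mean: 2.5714, 9.5714, -4.4286, -5.4286, 0.5714, 7.5714, -10.4286
Σ(x_t−x̄)(x_{t+1}−x̄) = (24.6122) + (-42.3878) + (24.0408) + (-3.1020) + (4.3265) + (-78.9592) = -71.4694
Denominator Σ(x_t−x̄)² = 313.7143
r_1 = -71.4694 / 313.7143 = -0.228

-0.228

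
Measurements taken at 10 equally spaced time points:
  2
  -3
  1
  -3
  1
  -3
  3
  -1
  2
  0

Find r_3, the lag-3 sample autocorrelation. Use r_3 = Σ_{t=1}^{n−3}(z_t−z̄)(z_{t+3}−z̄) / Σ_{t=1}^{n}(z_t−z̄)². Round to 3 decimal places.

Mean z̄ = (2 − 3 + 1 − 3 + 1 − 3 + 3 − 1 + 2 + 0)/10 = -0.1000
Numerator Σ_{t=1}^{7}(z_t−z̄)(z_{t+3}−z̄) = -28.2300
Denominator Σ(z_t−z̄)² = 46.9000
r_3 = -28.2300 / 46.9000 = -0.602

-0.602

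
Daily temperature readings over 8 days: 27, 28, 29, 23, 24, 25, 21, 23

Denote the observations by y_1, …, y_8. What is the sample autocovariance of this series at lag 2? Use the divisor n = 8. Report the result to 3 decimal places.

Mean ȳ = (27 + 28 + 29 + 23 + 24 + 25 + 21 + 23)/8 = 25.0000
Σ_{t=1}^{6}(y_t−ȳ)(y_{t+2}−ȳ) = 2.0000
γ_2 = 2.0000 / 8 = 0.250

0.250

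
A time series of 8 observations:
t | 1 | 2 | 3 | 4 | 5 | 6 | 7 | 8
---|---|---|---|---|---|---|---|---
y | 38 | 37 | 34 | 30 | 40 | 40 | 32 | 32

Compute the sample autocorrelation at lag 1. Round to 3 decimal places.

0.016

Mean ȳ = (38 + 37 + 34 + 30 + 40 + 40 + 32 + 32)/8 = 35.3750
Deviations from mean: 2.6250, 1.6250, -1.3750, -5.3750, 4.6250, 4.6250, -3.3750, -3.3750
Σ(y_t−ȳ)(y_{t+1}−ȳ) = (4.2656) + (-2.2344) + (7.3906) + (-24.8594) + (21.3906) + (-15.6094) + (11.3906) = 1.7344
Denominator Σ(y_t−ȳ)² = 105.8750
r_1 = 1.7344 / 105.8750 = 0.016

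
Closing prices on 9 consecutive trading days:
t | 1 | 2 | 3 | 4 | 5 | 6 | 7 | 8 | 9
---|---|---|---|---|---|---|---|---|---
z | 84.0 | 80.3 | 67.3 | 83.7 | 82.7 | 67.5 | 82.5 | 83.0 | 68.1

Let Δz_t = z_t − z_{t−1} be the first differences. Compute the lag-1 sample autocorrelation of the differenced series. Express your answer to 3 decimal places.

First differences Δz: -3.7, -13.0, 16.4, -1.0, -15.2, 15.0, 0.5, -14.9
Mean of differences = -1.9875
Numerator Σ(Δz_t−Δz̄)(Δz_{t+1}−Δz̄) = -392.8339
Denominator Σ(Δz_t−Δz̄)² = 1099.3488
r_1(Δz) = -392.8339 / 1099.3488 = -0.357

-0.357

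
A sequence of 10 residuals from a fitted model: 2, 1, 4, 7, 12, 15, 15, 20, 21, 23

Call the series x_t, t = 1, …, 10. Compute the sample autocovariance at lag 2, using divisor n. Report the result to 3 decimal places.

Mean x̄ = (2 + 1 + 4 + 7 + 12 + 15 + 15 + 20 + 21 + 23)/10 = 12.0000
Σ_{t=1}^{8}(x_t−x̄)(x_{t+2}−x̄) = 259.0000
γ_2 = 259.0000 / 10 = 25.900

25.900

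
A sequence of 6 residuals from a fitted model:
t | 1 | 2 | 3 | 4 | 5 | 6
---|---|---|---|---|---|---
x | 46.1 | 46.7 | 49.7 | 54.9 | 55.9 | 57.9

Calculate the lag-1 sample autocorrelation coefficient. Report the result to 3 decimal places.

0.561

Mean x̄ = (46.1 + 46.7 + 49.7 + 54.9 + 55.9 + 57.9)/6 = 51.8667
Numerator Σ_{t=1}^{5}(x_t−x̄)(x_{t+1}−x̄) = 70.9856
Denominator Σ(x_t−x̄)² = 126.5133
r_1 = 70.9856 / 126.5133 = 0.561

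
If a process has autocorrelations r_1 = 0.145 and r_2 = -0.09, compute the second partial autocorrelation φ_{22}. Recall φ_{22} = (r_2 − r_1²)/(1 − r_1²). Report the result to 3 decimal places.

φ_{22} = (r_2 − r_1²) / (1 − r_1²)
r_1² = (0.145)² = 0.021025
Numerator = -0.09 − 0.0210 = -0.1110; denominator = 1 − 0.0210 = 0.9790
φ_{22} = -0.1110 / 0.9790 = -0.113

-0.113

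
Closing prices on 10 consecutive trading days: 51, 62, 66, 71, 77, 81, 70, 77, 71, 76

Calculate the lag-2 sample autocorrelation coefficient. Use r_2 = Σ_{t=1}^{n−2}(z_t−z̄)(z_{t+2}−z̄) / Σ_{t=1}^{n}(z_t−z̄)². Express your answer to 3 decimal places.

0.237

Mean z̄ = (51 + 62 + 66 + 71 + 77 + 81 + 70 + 77 + 71 + 76)/10 = 70.2000
Numerator Σ_{t=1}^{8}(z_t−z̄)(z_{t+2}−z̄) = 165.5200
Denominator Σ(z_t−z̄)² = 697.6000
r_2 = 165.5200 / 697.6000 = 0.237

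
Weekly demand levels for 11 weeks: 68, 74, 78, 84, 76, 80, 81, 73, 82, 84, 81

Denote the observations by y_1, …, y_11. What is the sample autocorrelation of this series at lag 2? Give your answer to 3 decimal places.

-0.143

Mean ȳ = (68 + 74 + 78 + 84 + 76 + 80 + 81 + 73 + 82 + 84 + 81)/11 = 78.2727
Numerator Σ_{t=1}^{9}(y_t−ȳ)(y_{t+2}−ȳ) = -36.3306
Denominator Σ(y_t−ȳ)² = 254.1818
r_2 = -36.3306 / 254.1818 = -0.143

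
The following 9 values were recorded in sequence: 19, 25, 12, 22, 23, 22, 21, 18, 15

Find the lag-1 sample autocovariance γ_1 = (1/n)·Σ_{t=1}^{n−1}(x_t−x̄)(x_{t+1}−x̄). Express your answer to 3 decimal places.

Mean x̄ = (19 + 25 + 12 + 22 + 23 + 22 + 21 + 18 + 15)/9 = 19.6667
Σ_{t=1}^{8}(x_t−x̄)(x_{t+1}−x̄) = -38.1111
γ_1 = -38.1111 / 9 = -4.235

-4.235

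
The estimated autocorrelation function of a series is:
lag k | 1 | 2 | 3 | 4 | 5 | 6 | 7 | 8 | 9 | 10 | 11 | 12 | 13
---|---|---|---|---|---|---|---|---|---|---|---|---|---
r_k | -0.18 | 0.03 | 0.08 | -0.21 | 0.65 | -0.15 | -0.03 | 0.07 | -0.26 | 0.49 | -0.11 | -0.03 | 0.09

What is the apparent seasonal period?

5

The largest autocorrelation is r_5 = 0.65, with a weaker echo at lag 10 (0.49); the remaining lags stay at or below 0.09.
The dominant spike at lag 5 indicates a seasonal period of 5.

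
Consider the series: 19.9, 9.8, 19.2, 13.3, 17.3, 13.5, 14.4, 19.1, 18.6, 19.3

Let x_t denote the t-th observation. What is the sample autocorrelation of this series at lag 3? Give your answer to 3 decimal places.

Mean x̄ = (19.9 + 9.8 + 19.2 + 13.3 + 17.3 + 13.5 + 14.4 + 19.1 + 18.6 + 19.3)/10 = 16.4400
Numerator Σ_{t=1}^{7}(x_t−x̄)(x_{t+3}−x̄) = -28.1808
Denominator Σ(x_t−x̄)² = 107.0040
r_3 = -28.1808 / 107.0040 = -0.263

-0.263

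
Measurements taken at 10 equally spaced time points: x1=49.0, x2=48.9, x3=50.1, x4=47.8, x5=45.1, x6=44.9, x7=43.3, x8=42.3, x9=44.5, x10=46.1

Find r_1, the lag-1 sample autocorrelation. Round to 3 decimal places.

0.736

Mean x̄ = (49.0 + 48.9 + 50.1 + 47.8 + 45.1 + 44.9 + 43.3 + 42.3 + 44.5 + 46.1)/10 = 46.2000
Numerator Σ_{t=1}^{9}(x_t−x̄)(x_{t+1}−x̄) = 45.8800
Denominator Σ(x_t−x̄)² = 62.3200
r_1 = 45.8800 / 62.3200 = 0.736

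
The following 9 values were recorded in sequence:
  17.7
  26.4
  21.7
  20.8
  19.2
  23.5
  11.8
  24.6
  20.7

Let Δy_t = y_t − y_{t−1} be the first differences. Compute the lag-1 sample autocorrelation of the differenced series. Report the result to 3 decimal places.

First differences Δy: 8.7, -4.7, -0.9, -1.6, 4.3, -11.7, 12.8, -3.9
Mean of differences = 0.3750
Numerator Σ(Δy_t−Δȳ)(Δy_{t+1}−Δȳ) = -291.5556
Denominator Σ(Δy_t−Δȳ)² = 434.4550
r_1(Δy) = -291.5556 / 434.4550 = -0.671

-0.671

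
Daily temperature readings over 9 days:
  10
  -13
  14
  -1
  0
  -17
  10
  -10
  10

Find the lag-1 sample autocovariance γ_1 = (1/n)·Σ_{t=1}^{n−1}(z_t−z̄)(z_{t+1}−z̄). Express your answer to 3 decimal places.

-76.716

Mean z̄ = (10 − 13 + 14 − 1 + 0 − 17 + 10 − 10 + 10)/9 = 0.3333
Σ_{t=1}^{8}(z_t−z̄)(z_{t+1}−z̄) = -690.4444
γ_1 = -690.4444 / 9 = -76.716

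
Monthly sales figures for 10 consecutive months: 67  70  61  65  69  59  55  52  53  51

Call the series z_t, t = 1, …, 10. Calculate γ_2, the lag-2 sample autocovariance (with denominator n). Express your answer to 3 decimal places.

Mean z̄ = (67 + 70 + 61 + 65 + 69 + 59 + 55 + 52 + 53 + 51)/10 = 60.2000
Σ_{t=1}^{8}(z_t−z̄)(z_{t+2}−z̄) = 130.7200
γ_2 = 130.7200 / 10 = 13.072

13.072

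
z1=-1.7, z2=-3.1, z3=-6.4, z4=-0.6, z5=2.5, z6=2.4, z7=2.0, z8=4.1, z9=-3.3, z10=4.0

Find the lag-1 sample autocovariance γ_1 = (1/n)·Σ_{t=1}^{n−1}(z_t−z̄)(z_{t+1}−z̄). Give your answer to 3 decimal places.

Mean z̄ = (-1.7 − 3.1 − 6.4 − 0.6 + 2.5 + 2.4 + 2.0 + 4.1 − 3.3 + 4.0)/10 = -0.0100
Σ_{t=1}^{9}(z_t−z̄)(z_{t+1}−z̄) = 19.6959
γ_1 = 19.6959 / 10 = 1.970

1.970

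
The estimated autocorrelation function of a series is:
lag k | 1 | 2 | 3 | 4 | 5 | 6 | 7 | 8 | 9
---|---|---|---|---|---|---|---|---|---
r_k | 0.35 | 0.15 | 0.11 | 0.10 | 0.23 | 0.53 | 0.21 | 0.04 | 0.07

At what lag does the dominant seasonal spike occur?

The largest autocorrelation is r_6 = 0.53; the remaining lags stay at or below 0.35. The elevated value at lag 1 (0.35), dropping to 0.15 at lag 2, reflects decaying short-term dependence rather than seasonality.
The dominant spike at lag 6 indicates a seasonal period of 6.

6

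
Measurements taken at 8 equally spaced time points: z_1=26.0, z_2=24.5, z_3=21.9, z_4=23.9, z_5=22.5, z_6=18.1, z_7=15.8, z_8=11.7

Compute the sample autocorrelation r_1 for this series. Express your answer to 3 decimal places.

Mean z̄ = (26.0 + 24.5 + 21.9 + 23.9 + 22.5 + 18.1 + 15.8 + 11.7)/8 = 20.5500
Deviations from mean: 5.4500, 3.9500, 1.3500, 3.3500, 1.9500, -2.4500, -4.7500, -8.8500
Σ(z_t−z̄)(z_{t+1}−z̄) = (21.5275) + (5.3325) + (4.5225) + (6.5325) + (-4.7775) + (11.6375) + (42.0375) = 86.8125
Denominator Σ(z_t−z̄)² = 169.0400
r_1 = 86.8125 / 169.0400 = 0.514

0.514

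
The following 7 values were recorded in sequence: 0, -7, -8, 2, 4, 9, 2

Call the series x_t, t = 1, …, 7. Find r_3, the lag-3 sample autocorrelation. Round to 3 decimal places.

-0.445

Mean x̄ = (0 − 7 − 8 + 2 + 4 + 9 + 2)/7 = 0.2857
Deviations from mean: -0.2857, -7.2857, -8.2857, 1.7143, 3.7143, 8.7143, 1.7143
Numerator Σ_{t=1}^{4}(x_t−x̄)(x_{t+3}−x̄) = -96.8163
Denominator Σ(x_t−x̄)² = 217.4286
r_3 = -96.8163 / 217.4286 = -0.445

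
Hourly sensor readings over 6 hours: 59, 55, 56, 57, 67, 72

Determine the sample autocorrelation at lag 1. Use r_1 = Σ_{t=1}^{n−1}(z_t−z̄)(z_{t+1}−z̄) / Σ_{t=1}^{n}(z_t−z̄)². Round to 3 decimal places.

0.437

Mean z̄ = (59 + 55 + 56 + 57 + 67 + 72)/6 = 61.0000
Deviations from mean: -2.0000, -6.0000, -5.0000, -4.0000, 6.0000, 11.0000
Numerator Σ_{t=1}^{5}(z_t−z̄)(z_{t+1}−z̄) = 104.0000
Denominator Σ(z_t−z̄)² = 238.0000
r_1 = 104.0000 / 238.0000 = 0.437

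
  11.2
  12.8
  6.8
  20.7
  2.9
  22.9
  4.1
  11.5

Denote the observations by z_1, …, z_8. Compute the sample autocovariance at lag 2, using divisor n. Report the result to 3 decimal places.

27.683

Mean z̄ = (11.2 + 12.8 + 6.8 + 20.7 + 2.9 + 22.9 + 4.1 + 11.5)/8 = 11.6125
Σ_{t=1}^{6}(z_t−z̄)(z_{t+2}−z̄) = 221.4634
γ_2 = 221.4634 / 8 = 27.683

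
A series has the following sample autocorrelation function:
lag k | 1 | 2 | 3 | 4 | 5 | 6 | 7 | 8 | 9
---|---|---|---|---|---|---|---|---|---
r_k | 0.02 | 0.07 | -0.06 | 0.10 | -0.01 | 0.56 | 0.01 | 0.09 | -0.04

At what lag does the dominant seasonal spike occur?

6

The largest autocorrelation is r_6 = 0.56; the remaining lags stay at or below 0.10.
The dominant spike at lag 6 indicates a seasonal period of 6.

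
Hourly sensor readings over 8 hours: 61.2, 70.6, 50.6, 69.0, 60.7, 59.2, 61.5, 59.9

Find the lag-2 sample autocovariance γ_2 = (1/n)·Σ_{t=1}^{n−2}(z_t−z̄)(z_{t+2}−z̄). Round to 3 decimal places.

8.403

Mean z̄ = (61.2 + 70.6 + 50.6 + 69.0 + 60.7 + 59.2 + 61.5 + 59.9)/8 = 61.5875
Deviations: -0.3875, 9.0125, -10.9875, 7.4125, -0.8875, -2.3875, -0.0875, -1.6875
Σ_{t=1}^{6}(z_t−z̄)(z_{t+2}−z̄) = 67.2234
γ_2 = 67.2234 / 8 = 8.403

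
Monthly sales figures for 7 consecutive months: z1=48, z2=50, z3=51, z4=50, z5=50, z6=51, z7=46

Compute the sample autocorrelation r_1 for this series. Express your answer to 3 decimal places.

Mean z̄ = (48 + 50 + 51 + 50 + 50 + 51 + 46)/7 = 49.4286
Deviations from mean: -1.4286, 0.5714, 1.5714, 0.5714, 0.5714, 1.5714, -3.4286
Numerator Σ_{t=1}^{6}(z_t−z̄)(z_{t+1}−z̄) = -3.1837
Denominator Σ(z_t−z̄)² = 19.7143
r_1 = -3.1837 / 19.7143 = -0.161

-0.161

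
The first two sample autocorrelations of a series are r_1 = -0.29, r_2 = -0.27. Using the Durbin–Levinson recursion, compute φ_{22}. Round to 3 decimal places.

-0.387

φ_{22} = (r_2 − r_1²) / (1 − r_1²)
r_1² = (-0.29)² = 0.0841
Numerator = -0.27 − 0.0841 = -0.3541; denominator = 1 − 0.0841 = 0.9159
φ_{22} = -0.3541 / 0.9159 = -0.387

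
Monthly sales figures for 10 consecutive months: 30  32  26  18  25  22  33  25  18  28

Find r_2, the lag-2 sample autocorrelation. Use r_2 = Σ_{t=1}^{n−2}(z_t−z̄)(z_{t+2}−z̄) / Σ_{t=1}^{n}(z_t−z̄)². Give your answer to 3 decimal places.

Mean z̄ = (30 + 32 + 26 + 18 + 25 + 22 + 33 + 25 + 18 + 28)/10 = 25.7000
Numerator Σ_{t=1}^{8}(z_t−z̄)(z_{t+2}−z̄) = -79.2800
Denominator Σ(z_t−z̄)² = 250.1000
r_2 = -79.2800 / 250.1000 = -0.317

-0.317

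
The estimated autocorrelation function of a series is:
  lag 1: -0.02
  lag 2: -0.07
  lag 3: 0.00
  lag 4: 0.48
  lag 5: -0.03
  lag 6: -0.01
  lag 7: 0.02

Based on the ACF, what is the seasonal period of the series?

The largest autocorrelation is r_4 = 0.48; the remaining lags stay at or below 0.02.
The dominant spike at lag 4 indicates a seasonal period of 4.

4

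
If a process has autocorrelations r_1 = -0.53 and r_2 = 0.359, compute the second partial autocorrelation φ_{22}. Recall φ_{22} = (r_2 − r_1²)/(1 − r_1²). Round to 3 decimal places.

φ_{22} = (r_2 − r_1²) / (1 − r_1²)
r_1² = (-0.53)² = 0.2809
Numerator = 0.359 − 0.2809 = 0.0781; denominator = 1 − 0.2809 = 0.7191
φ_{22} = 0.0781 / 0.7191 = 0.109

0.109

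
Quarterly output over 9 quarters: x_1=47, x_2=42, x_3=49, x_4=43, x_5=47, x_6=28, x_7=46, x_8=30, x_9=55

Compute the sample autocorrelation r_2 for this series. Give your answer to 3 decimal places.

0.472

Mean x̄ = (47 + 42 + 49 + 43 + 47 + 28 + 46 + 30 + 55)/9 = 43.0000
Σ(x_t−x̄)(x_{t+2}−x̄) = (24.0000) + (0.0000) + (24.0000) + (0.0000) + (12.0000) + (195.0000) + (36.0000) = 291.0000
Denominator Σ(x_t−x̄)² = 616.0000
r_2 = 291.0000 / 616.0000 = 0.472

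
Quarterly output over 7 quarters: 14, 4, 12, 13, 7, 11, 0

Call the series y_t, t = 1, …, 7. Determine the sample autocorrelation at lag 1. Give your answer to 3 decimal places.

-0.352

Mean ȳ = (14 + 4 + 12 + 13 + 7 + 11 + 0)/7 = 8.7143
Deviations from mean: 5.2857, -4.7143, 3.2857, 4.2857, -1.7143, 2.2857, -8.7143
Σ(y_t−ȳ)(y_{t+1}−ȳ) = (-24.9184) + (-15.4898) + (14.0816) + (-7.3469) + (-3.9184) + (-19.9184) = -57.5102
Denominator Σ(y_t−ȳ)² = 163.4286
r_1 = -57.5102 / 163.4286 = -0.352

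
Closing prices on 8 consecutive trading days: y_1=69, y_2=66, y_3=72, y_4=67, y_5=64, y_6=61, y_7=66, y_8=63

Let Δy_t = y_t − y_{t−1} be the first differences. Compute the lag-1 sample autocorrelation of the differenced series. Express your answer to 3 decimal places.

First differences Δy: -3, 6, -5, -3, -3, 5, -3
Mean of differences = -0.8571
Numerator Σ(Δy_t−Δȳ)(Δy_{t+1}−Δȳ) = -54.7347
Denominator Σ(Δy_t−Δȳ)² = 116.8571
r_1(Δy) = -54.7347 / 116.8571 = -0.468

-0.468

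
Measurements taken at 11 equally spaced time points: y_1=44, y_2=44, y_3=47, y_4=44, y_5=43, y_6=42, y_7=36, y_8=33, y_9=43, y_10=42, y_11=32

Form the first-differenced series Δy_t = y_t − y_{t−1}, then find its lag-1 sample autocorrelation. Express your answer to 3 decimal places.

-0.059

First differences Δy: 0, 3, -3, -1, -1, -6, -3, 10, -1, -10
Mean of differences = -1.2000
Numerator Σ(Δy_t−Δȳ)(Δy_{t+1}−Δȳ) = -14.8400
Denominator Σ(Δy_t−Δȳ)² = 251.6000
r_1(Δy) = -14.8400 / 251.6000 = -0.059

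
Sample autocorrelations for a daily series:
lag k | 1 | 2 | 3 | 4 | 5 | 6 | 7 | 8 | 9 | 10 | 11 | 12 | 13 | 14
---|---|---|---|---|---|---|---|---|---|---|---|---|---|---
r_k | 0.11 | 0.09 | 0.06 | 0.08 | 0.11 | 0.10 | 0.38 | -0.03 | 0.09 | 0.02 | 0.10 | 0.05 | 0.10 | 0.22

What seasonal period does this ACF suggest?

The largest autocorrelation is r_7 = 0.38, with a weaker echo at lag 14 (0.22); the remaining lags stay at or below 0.11.
The dominant spike at lag 7 indicates a seasonal period of 7.

7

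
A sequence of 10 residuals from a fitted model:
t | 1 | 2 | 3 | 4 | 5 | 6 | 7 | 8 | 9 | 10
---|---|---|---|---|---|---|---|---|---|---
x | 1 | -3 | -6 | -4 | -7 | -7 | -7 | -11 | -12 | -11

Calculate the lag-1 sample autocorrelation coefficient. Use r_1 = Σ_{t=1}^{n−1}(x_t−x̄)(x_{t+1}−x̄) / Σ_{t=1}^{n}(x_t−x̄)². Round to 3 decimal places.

Mean x̄ = (1 − 3 − 6 − 4 − 7 − 7 − 7 − 11 − 12 − 11)/10 = -6.7000
Numerator Σ_{t=1}^{9}(x_t−x̄)(x_{t+1}−x̄) = 79.2100
Denominator Σ(x_t−x̄)² = 146.1000
r_1 = 79.2100 / 146.1000 = 0.542

0.542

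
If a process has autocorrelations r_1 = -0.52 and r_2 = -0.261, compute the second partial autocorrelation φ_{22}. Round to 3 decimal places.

φ_{22} = (r_2 − r_1²) / (1 − r_1²)
r_1² = (-0.52)² = 0.2704
Numerator = -0.261 − 0.2704 = -0.5314; denominator = 1 − 0.2704 = 0.7296
φ_{22} = -0.5314 / 0.7296 = -0.728

-0.728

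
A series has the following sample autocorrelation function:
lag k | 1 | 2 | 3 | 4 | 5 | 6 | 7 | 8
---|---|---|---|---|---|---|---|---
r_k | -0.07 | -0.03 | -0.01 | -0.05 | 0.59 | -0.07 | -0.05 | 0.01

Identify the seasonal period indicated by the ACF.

The largest autocorrelation is r_5 = 0.59; the remaining lags stay at or below 0.01.
The dominant spike at lag 5 indicates a seasonal period of 5.

5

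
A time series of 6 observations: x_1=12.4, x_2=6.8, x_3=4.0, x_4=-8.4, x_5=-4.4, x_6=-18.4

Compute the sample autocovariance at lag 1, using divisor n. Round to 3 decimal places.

Mean x̄ = (12.4 + 6.8 + 4.0 − 8.4 − 4.4 − 18.4)/6 = -1.3333
Σ_{t=1}^{5}(x_t−x̄)(x_{t+1}−x̄) = 191.3956
γ_1 = 191.3956 / 6 = 31.899

31.899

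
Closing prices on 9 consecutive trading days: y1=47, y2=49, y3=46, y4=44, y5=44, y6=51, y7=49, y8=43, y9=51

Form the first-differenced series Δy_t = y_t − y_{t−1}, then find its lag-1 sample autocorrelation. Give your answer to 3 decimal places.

First differences Δy: 2, -3, -2, 0, 7, -2, -6, 8
Mean of differences = 0.5000
Numerator Σ(Δy_t−Δȳ)(Δy_{t+1}−Δȳ) = -47.2500
Denominator Σ(Δy_t−Δȳ)² = 168.0000
r_1(Δy) = -47.2500 / 168.0000 = -0.281

-0.281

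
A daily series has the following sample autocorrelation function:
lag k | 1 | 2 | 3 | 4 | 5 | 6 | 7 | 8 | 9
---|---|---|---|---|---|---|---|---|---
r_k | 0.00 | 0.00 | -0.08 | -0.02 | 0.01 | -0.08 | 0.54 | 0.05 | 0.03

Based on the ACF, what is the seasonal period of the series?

The largest autocorrelation is r_7 = 0.54; the remaining lags stay at or below 0.05.
The dominant spike at lag 7 indicates a seasonal period of 7.

7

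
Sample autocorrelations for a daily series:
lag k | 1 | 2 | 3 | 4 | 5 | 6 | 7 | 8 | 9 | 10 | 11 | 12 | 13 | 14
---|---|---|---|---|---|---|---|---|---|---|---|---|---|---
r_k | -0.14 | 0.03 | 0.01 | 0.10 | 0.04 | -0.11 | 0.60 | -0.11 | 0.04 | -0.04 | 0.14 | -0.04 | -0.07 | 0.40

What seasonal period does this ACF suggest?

The largest autocorrelation is r_7 = 0.60, with a weaker echo at lag 14 (0.40); the remaining lags stay at or below 0.14.
The dominant spike at lag 7 indicates a seasonal period of 7.

7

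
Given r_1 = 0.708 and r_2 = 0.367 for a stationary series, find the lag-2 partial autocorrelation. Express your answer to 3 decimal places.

φ_{22} = (r_2 − r_1²) / (1 − r_1²)
r_1² = (0.708)² = 0.501264
Numerator = 0.367 − 0.5013 = -0.1343; denominator = 1 − 0.5013 = 0.4987
φ_{22} = -0.1343 / 0.4987 = -0.269

-0.269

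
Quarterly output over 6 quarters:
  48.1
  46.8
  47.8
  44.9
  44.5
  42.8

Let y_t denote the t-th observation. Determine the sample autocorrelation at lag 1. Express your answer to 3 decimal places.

0.347

Mean ȳ = (48.1 + 46.8 + 47.8 + 44.9 + 44.5 + 42.8)/6 = 45.8167
Deviations from mean: 2.2833, 0.9833, 1.9833, -0.9167, -1.3167, -3.0167
Σ(y_t−ȳ)(y_{t+1}−ȳ) = (2.2453) + (1.9503) + (-1.8181) + (1.2069) + (3.9719) = 7.5564
Denominator Σ(y_t−ȳ)² = 21.7883
r_1 = 7.5564 / 21.7883 = 0.347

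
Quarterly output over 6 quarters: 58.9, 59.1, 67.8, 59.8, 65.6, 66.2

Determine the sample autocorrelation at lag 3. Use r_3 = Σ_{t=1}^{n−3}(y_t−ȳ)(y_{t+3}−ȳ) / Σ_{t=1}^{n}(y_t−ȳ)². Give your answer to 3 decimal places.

Mean ȳ = (58.9 + 59.1 + 67.8 + 59.8 + 65.6 + 66.2)/6 = 62.9000
Deviations from mean: -4.0000, -3.8000, 4.9000, -3.1000, 2.7000, 3.3000
Numerator Σ_{t=1}^{3}(y_t−ȳ)(y_{t+3}−ȳ) = 18.3100
Denominator Σ(y_t−ȳ)² = 82.2400
r_3 = 18.3100 / 82.2400 = 0.223

0.223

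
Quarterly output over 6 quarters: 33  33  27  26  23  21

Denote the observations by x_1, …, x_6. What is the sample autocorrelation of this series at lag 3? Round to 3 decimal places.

Mean x̄ = (33 + 33 + 27 + 26 + 23 + 21)/6 = 27.1667
Deviations from mean: 5.8333, 5.8333, -0.1667, -1.1667, -4.1667, -6.1667
Σ(x_t−x̄)(x_{t+3}−x̄) = (-6.8056) + (-24.3056) + (1.0278) = -30.0833
Denominator Σ(x_t−x̄)² = 124.8333
r_3 = -30.0833 / 124.8333 = -0.241

-0.241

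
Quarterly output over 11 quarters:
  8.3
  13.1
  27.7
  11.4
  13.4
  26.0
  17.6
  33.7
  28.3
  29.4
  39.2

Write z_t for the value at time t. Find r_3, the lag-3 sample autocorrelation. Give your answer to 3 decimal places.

Mean z̄ = (8.3 + 13.1 + 27.7 + 11.4 + 13.4 + 26.0 + 17.6 + 33.7 + 28.3 + 29.4 + 39.2)/11 = 22.5545
Numerator Σ_{t=1}^{8}(z_t−z̄)(z_{t+3}−z̄) = 387.9183
Denominator Σ(z_t−z̄)² = 1044.8673
r_3 = 387.9183 / 1044.8673 = 0.371

0.371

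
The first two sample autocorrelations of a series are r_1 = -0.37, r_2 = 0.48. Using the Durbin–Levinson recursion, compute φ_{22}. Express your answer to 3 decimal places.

0.398

φ_{22} = (r_2 − r_1²) / (1 − r_1²)
r_1² = (-0.37)² = 0.1369
Numerator = 0.48 − 0.1369 = 0.3431; denominator = 1 − 0.1369 = 0.8631
φ_{22} = 0.3431 / 0.8631 = 0.398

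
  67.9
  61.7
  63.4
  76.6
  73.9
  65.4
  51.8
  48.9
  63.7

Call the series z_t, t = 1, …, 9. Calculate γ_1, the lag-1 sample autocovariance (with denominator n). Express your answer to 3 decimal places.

32.571

Mean z̄ = (67.9 + 61.7 + 63.4 + 76.6 + 73.9 + 65.4 + 51.8 + 48.9 + 63.7)/9 = 63.7000
Σ_{t=1}^{8}(z_t−z̄)(z_{t+1}−z̄) = 293.1400
γ_1 = 293.1400 / 9 = 32.571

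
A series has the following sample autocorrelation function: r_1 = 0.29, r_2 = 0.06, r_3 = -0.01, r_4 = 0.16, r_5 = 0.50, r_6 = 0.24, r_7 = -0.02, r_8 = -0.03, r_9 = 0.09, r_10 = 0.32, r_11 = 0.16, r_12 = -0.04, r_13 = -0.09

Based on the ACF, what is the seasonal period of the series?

The largest autocorrelation is r_5 = 0.50, with a weaker echo at lag 10 (0.32); the remaining lags stay at or below 0.29. The elevated value at lag 1 (0.29), dropping to 0.06 at lag 2, reflects decaying short-term dependence rather than seasonality.
The dominant spike at lag 5 indicates a seasonal period of 5.

5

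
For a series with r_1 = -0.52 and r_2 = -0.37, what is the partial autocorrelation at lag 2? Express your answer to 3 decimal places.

φ_{22} = (r_2 − r_1²) / (1 − r_1²)
r_1² = (-0.52)² = 0.2704
Numerator = -0.37 − 0.2704 = -0.6404; denominator = 1 − 0.2704 = 0.7296
φ_{22} = -0.6404 / 0.7296 = -0.878

-0.878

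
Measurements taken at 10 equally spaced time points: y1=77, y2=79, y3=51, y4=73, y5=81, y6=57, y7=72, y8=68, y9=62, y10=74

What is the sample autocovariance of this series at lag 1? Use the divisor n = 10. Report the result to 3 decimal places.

-33.156

Mean ȳ = (77 + 79 + 51 + 73 + 81 + 57 + 72 + 68 + 62 + 74)/10 = 69.4000
Σ_{t=1}^{9}(y_t−ȳ)(y_{t+1}−ȳ) = -331.5600
γ_1 = -331.5600 / 10 = -33.156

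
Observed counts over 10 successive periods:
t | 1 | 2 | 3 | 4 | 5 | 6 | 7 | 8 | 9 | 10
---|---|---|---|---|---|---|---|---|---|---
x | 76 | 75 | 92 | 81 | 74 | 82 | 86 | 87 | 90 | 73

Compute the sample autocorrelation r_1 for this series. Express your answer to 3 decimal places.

Mean x̄ = (76 + 75 + 92 + 81 + 74 + 82 + 86 + 87 + 90 + 73)/10 = 81.6000
Numerator Σ_{t=1}^{9}(x_t−x̄)(x_{t+1}−x̄) = -37.7600
Denominator Σ(x_t−x̄)² = 434.4000
r_1 = -37.7600 / 434.4000 = -0.087

-0.087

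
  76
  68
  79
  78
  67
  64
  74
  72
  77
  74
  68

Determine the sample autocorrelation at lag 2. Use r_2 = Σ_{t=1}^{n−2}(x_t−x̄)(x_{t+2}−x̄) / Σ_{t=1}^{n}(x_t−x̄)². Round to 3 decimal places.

Mean x̄ = (76 + 68 + 79 + 78 + 67 + 64 + 74 + 72 + 77 + 74 + 68)/11 = 72.4545
Numerator Σ_{t=1}^{9}(x_t−x̄)(x_{t+2}−x̄) = -102.5950
Denominator Σ(x_t−x̄)² = 252.7273
r_2 = -102.5950 / 252.7273 = -0.406

-0.406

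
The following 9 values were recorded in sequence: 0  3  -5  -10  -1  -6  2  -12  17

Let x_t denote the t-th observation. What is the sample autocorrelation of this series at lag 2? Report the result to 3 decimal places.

Mean x̄ = (0 + 3 − 5 − 10 − 1 − 6 + 2 − 12 + 17)/9 = -1.3333
Numerator Σ_{t=1}^{7}(x_t−x̄)(x_{t+2}−x̄) = 108.7778
Denominator Σ(x_t−x̄)² = 592.0000
r_2 = 108.7778 / 592.0000 = 0.184

0.184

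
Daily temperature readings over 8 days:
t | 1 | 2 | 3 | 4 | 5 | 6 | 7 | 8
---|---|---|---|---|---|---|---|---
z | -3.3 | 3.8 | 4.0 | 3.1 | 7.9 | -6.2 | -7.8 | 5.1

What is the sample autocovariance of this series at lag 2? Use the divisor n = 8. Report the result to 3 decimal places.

-11.363

Mean z̄ = (-3.3 + 3.8 + 4.0 + 3.1 + 7.9 − 6.2 − 7.8 + 5.1)/8 = 0.8250
Σ_{t=1}^{6}(z_t−z̄)(z_{t+2}−z̄) = -90.9013
γ_2 = -90.9013 / 8 = -11.363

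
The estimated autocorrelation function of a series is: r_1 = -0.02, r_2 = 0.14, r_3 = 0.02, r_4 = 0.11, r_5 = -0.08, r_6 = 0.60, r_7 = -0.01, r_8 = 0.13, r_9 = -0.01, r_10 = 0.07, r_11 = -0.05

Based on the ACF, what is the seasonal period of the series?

6

The largest autocorrelation is r_6 = 0.60; the remaining lags stay at or below 0.14.
The dominant spike at lag 6 indicates a seasonal period of 6.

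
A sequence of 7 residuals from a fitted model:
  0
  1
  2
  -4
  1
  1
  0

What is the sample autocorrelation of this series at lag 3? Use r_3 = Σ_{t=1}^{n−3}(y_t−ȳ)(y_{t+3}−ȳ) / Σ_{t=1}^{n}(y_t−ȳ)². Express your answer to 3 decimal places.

Mean ȳ = (0 + 1 + 2 − 4 + 1 + 1 + 0)/7 = 0.1429
Deviations from mean: -0.1429, 0.8571, 1.8571, -4.1429, 0.8571, 0.8571, -0.1429
Σ(y_t−ȳ)(y_{t+3}−ȳ) = (0.5918) + (0.7347) + (1.5918) + (0.5918) = 3.5102
Denominator Σ(y_t−ȳ)² = 22.8571
r_3 = 3.5102 / 22.8571 = 0.154

0.154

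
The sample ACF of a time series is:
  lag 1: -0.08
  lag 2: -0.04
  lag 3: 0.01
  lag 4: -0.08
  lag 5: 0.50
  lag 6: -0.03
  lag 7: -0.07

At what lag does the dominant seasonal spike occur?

The largest autocorrelation is r_5 = 0.50; the remaining lags stay at or below 0.01.
The dominant spike at lag 5 indicates a seasonal period of 5.

5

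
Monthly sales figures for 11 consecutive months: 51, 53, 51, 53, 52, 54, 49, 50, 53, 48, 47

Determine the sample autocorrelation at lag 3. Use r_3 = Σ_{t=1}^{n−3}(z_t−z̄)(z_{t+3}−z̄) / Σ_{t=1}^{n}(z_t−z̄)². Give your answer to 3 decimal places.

0.250

Mean z̄ = (51 + 53 + 51 + 53 + 52 + 54 + 49 + 50 + 53 + 48 + 47)/11 = 51.0000
Numerator Σ_{t=1}^{8}(z_t−z̄)(z_{t+3}−z̄) = 13.0000
Denominator Σ(z_t−z̄)² = 52.0000
r_3 = 13.0000 / 52.0000 = 0.250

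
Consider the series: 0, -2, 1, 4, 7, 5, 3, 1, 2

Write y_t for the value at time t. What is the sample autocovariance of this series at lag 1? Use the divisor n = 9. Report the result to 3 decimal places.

3.914

Mean ȳ = (0 − 2 + 1 + 4 + 7 + 5 + 3 + 1 + 2)/9 = 2.3333
Σ_{t=1}^{8}(y_t−ȳ)(y_{t+1}−ȳ) = 35.2222
γ_1 = 35.2222 / 9 = 3.914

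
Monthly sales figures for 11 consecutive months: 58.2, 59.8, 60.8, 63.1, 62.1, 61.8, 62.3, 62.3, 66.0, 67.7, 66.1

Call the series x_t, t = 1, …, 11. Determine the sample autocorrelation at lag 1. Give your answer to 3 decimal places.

0.624

Mean x̄ = (58.2 + 59.8 + 60.8 + 63.1 + 62.1 + 61.8 + 62.3 + 62.3 + 66.0 + 67.7 + 66.1)/11 = 62.7455
Numerator Σ_{t=1}^{10}(x_t−x̄)(x_{t+1}−x̄) = 50.7252
Denominator Σ(x_t−x̄)² = 81.3473
r_1 = 50.7252 / 81.3473 = 0.624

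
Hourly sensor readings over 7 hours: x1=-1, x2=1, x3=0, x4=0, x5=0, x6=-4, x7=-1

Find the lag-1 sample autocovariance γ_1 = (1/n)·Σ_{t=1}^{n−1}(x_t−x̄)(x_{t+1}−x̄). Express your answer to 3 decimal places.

0.050

Mean x̄ = (-1 + 1 + 0 + 0 + 0 − 4 − 1)/7 = -0.7143
Σ_{t=1}^{6}(x_t−x̄)(x_{t+1}−x̄) = 0.3469
γ_1 = 0.3469 / 7 = 0.050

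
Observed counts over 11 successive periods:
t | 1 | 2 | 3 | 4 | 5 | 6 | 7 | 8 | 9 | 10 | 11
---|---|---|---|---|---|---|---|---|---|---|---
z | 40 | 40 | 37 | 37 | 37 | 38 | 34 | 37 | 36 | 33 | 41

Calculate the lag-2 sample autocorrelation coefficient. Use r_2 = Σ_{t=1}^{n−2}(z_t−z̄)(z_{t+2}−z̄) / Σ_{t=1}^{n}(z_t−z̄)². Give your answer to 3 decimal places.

-0.005

Mean z̄ = (40 + 40 + 37 + 37 + 37 + 38 + 34 + 37 + 36 + 33 + 41)/11 = 37.2727
Numerator Σ_{t=1}^{9}(z_t−z̄)(z_{t+2}−z̄) = -0.3306
Denominator Σ(z_t−z̄)² = 60.1818
r_2 = -0.3306 / 60.1818 = -0.005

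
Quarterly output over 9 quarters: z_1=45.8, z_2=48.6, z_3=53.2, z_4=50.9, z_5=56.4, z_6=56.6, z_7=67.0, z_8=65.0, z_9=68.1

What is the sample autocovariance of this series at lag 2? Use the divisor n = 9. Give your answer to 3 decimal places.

22.237

Mean z̄ = (45.8 + 48.6 + 53.2 + 50.9 + 56.4 + 56.6 + 67.0 + 65.0 + 68.1)/9 = 56.8444
Σ_{t=1}^{7}(z_t−z̄)(z_{t+2}−z̄) = 200.1316
γ_2 = 200.1316 / 9 = 22.237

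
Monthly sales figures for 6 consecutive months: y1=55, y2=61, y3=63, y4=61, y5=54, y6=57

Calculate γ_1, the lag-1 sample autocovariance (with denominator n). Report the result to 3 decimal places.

1.542

Mean ȳ = (55 + 61 + 63 + 61 + 54 + 57)/6 = 58.5000
Deviations: -3.5000, 2.5000, 4.5000, 2.5000, -4.5000, -1.5000
Σ_{t=1}^{5}(y_t−ȳ)(y_{t+1}−ȳ) = 9.2500
γ_1 = 9.2500 / 6 = 1.542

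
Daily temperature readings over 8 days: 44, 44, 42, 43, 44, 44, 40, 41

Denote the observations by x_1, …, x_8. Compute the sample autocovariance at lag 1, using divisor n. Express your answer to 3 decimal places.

Mean x̄ = (44 + 44 + 42 + 43 + 44 + 44 + 40 + 41)/8 = 42.7500
Deviations: 1.2500, 1.2500, -0.7500, 0.2500, 1.2500, 1.2500, -2.7500, -1.7500
Σ_{t=1}^{7}(x_t−x̄)(x_{t+1}−x̄) = 3.6875
γ_1 = 3.6875 / 8 = 0.461

0.461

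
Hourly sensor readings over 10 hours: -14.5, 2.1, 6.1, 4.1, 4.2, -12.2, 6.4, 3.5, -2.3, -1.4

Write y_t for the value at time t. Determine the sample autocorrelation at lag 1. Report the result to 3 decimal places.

Mean ȳ = (-14.5 + 2.1 + 6.1 + 4.1 + 4.2 − 12.2 + 6.4 + 3.5 − 2.3 − 1.4)/10 = -0.4000
Numerator Σ_{t=1}^{9}(y_t−ȳ)(y_{t+1}−ȳ) = -82.5600
Denominator Σ(y_t−ȳ)² = 494.0200
r_1 = -82.5600 / 494.0200 = -0.167

-0.167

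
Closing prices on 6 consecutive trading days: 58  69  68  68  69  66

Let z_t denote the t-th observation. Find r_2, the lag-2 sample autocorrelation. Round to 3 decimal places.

Mean z̄ = (58 + 69 + 68 + 68 + 69 + 66)/6 = 66.3333
Deviations from mean: -8.3333, 2.6667, 1.6667, 1.6667, 2.6667, -0.3333
Numerator Σ_{t=1}^{4}(z_t−z̄)(z_{t+2}−z̄) = -5.5556
Denominator Σ(z_t−z̄)² = 89.3333
r_2 = -5.5556 / 89.3333 = -0.062

-0.062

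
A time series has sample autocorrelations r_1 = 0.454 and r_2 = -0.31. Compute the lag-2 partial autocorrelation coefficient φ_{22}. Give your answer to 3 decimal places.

-0.650

φ_{22} = (r_2 − r_1²) / (1 − r_1²)
r_1² = (0.454)² = 0.206116
Numerator = -0.31 − 0.2061 = -0.5161; denominator = 1 − 0.2061 = 0.7939
φ_{22} = -0.5161 / 0.7939 = -0.650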